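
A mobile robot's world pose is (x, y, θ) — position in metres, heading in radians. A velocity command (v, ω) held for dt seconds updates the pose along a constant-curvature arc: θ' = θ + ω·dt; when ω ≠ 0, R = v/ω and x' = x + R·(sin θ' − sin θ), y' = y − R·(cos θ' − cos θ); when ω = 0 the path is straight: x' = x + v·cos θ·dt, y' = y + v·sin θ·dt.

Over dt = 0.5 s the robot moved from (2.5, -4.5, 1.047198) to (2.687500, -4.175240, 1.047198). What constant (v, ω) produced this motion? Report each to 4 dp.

Δθ = 1.047198 − 1.047198 = 0.000000
ω = Δθ/dt = 0.000000/0.5 = 0.0000
ω = 0 → v = (Δx·cos θ + Δy·sin θ)/dt = 0.7500

v = 0.7500, ω = 0.0000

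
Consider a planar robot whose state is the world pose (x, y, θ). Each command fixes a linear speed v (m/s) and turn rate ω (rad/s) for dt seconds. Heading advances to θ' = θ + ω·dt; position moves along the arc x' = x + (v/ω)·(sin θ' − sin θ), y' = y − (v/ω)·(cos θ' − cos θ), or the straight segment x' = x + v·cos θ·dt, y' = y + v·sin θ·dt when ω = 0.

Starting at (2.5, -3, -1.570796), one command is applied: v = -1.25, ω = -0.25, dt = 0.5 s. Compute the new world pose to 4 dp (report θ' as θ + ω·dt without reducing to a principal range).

θ' = -1.5708 + -0.25·0.5 = -1.6958
R = v/ω = -1.25/-0.25 = 5.0000
x' = 2.5 + 5.0000·(sin -1.6958 − sin -1.5708) = 2.5390
y' = -3 − 5.0000·(cos -1.6958 − cos -1.5708) = -2.3766

(2.5390, -2.3766, -1.6958)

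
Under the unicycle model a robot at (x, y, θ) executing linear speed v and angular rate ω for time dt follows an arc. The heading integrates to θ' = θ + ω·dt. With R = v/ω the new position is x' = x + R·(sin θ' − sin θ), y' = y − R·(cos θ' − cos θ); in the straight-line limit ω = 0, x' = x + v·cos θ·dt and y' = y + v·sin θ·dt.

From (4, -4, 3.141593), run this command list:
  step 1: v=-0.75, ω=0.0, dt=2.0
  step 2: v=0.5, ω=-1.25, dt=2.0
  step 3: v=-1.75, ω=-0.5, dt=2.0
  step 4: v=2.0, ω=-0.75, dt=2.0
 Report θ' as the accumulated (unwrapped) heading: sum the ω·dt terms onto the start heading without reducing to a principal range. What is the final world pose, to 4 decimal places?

step 1: θ'=3.1416 (straight) → pose (5.5000, -4.0000, 3.1416)
step 2: θ'=0.6416 (R=-0.4000) → pose (5.2606, -3.2795, 0.6416)
step 3: θ'=-0.3584 (R=3.5000) → pose (1.9382, -3.7531, -0.3584)
step 4: θ'=-1.8584 (R=-2.6667) → pose (3.5599, -7.0068, -1.8584)

(3.5599, -7.0068, -1.8584)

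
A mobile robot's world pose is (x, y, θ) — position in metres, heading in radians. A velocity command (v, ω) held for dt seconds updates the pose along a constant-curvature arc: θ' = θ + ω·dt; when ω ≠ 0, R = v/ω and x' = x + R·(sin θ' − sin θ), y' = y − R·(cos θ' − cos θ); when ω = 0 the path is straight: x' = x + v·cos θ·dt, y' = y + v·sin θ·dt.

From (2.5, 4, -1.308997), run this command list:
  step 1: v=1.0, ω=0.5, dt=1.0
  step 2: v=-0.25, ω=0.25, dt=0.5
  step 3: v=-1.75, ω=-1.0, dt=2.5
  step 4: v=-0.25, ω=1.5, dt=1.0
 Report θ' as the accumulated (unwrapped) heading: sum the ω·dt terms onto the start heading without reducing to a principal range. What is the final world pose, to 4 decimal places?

(4.2456, 6.4745, -1.6840)

step 1: θ'=-0.8090 (R=2.0000) → pose (2.9847, 3.1372, -0.8090)
step 2: θ'=-0.6840 (R=-1.0000) → pose (2.8930, 3.2220, -0.6840)
step 3: θ'=-3.1840 (R=1.7500) → pose (4.0730, 6.3268, -3.1840)
step 4: θ'=-1.6840 (R=-0.1667) → pose (4.2456, 6.4745, -1.6840)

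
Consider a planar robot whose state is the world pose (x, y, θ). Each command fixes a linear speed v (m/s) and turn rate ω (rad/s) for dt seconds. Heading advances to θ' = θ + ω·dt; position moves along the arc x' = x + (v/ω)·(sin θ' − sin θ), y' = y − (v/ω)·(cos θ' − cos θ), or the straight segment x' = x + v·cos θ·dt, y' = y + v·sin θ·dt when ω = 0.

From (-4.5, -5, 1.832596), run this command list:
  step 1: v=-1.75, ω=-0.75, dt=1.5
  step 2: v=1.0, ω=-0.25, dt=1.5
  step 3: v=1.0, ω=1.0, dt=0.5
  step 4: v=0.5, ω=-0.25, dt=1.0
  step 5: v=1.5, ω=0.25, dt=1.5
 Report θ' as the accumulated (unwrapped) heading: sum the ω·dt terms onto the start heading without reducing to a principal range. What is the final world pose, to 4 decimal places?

(-1.5452, -4.4823, 0.9576)

step 1: θ'=0.7076 (R=2.3333) → pose (-5.2371, -7.3771, 0.7076)
step 2: θ'=0.3326 (R=-4.0000) → pose (-3.9431, -6.6360, 0.3326)
step 3: θ'=0.8326 (R=1.0000) → pose (-3.5299, -6.3637, 0.8326)
step 4: θ'=0.5826 (R=-2.0000) → pose (-3.1509, -6.0396, 0.5826)
step 5: θ'=0.9576 (R=6.0000) → pose (-1.5452, -4.4823, 0.9576)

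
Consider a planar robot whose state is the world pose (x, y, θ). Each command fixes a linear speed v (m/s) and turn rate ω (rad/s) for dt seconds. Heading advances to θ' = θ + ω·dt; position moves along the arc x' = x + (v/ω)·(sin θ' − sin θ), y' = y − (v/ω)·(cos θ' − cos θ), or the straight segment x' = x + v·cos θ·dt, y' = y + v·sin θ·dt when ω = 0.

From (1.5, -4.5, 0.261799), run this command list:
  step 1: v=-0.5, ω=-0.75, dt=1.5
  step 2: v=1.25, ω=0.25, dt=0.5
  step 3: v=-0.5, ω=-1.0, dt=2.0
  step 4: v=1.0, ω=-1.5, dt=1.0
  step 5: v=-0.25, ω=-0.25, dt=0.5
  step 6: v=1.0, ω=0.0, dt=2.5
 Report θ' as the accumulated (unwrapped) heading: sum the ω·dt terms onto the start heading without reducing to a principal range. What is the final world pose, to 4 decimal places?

step 1: θ'=-0.8632 (R=0.6667) → pose (0.8208, -4.2894, -0.8632)
step 2: θ'=-0.7382 (R=5.0000) → pose (1.2557, -4.7377, -0.7382)
step 3: θ'=-2.7382 (R=0.5000) → pose (1.3959, -3.9080, -2.7382)
step 4: θ'=-4.2382 (R=-0.6667) → pose (0.5411, -3.5993, -4.2382)
step 5: θ'=-4.3632 (R=1.0000) → pose (0.5911, -3.7138, -4.3632)
step 6: θ'=-4.3632 (straight) → pose (-0.2643, -1.3646, -4.3632)

(-0.2643, -1.3646, -4.3632)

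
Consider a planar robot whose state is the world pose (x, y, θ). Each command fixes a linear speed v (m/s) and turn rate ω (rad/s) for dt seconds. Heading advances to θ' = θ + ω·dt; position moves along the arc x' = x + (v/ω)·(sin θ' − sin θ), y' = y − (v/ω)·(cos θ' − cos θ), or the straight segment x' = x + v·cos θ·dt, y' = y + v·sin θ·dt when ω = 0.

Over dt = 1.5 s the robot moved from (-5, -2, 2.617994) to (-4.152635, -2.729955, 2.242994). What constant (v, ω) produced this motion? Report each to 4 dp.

Δθ = 2.242994 − 2.617994 = -0.375000
ω = Δθ/dt = -0.375000/1.5 = -0.2500
R = Δx/(sin θ' − sin θ) = 3.0000
v = R·ω = 3.0000·-0.2500 = -0.7500

v = -0.7500, ω = -0.2500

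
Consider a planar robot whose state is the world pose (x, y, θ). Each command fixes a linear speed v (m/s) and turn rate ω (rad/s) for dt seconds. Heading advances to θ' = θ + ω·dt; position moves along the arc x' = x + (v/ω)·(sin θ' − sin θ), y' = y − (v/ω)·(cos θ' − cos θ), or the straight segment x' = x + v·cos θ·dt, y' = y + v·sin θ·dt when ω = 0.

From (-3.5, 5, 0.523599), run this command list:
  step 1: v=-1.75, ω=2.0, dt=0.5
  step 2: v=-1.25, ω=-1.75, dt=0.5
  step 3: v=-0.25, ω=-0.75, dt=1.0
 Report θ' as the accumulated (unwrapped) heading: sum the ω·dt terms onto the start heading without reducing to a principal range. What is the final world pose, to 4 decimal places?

(-4.4536, 3.6820, -0.1014)

step 1: θ'=1.5236 (R=-0.8750) → pose (-3.9365, 4.2835, 1.5236)
step 2: θ'=0.6486 (R=0.7143) → pose (-4.2185, 3.7480, 0.6486)
step 3: θ'=-0.1014 (R=0.3333) → pose (-4.4536, 3.6820, -0.1014)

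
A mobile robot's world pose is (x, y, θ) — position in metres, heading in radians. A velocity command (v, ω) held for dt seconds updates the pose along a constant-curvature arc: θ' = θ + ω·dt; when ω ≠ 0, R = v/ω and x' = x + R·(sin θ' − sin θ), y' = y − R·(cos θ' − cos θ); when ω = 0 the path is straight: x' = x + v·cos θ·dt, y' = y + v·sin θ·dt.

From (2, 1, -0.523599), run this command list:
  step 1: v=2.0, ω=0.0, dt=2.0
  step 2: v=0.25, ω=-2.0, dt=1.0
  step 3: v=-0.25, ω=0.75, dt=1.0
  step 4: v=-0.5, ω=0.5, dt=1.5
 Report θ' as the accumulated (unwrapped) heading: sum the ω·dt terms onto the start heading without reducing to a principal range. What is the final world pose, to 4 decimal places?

step 1: θ'=-0.5236 (straight) → pose (5.4641, -1.0000, -0.5236)
step 2: θ'=-2.5236 (R=-0.1250) → pose (5.4740, -1.2101, -2.5236)
step 3: θ'=-1.7736 (R=-0.3333) → pose (5.6074, -1.0056, -1.7736)
step 4: θ'=-1.0236 (R=-1.0000) → pose (5.4819, -0.2839, -1.0236)

(5.4819, -0.2839, -1.0236)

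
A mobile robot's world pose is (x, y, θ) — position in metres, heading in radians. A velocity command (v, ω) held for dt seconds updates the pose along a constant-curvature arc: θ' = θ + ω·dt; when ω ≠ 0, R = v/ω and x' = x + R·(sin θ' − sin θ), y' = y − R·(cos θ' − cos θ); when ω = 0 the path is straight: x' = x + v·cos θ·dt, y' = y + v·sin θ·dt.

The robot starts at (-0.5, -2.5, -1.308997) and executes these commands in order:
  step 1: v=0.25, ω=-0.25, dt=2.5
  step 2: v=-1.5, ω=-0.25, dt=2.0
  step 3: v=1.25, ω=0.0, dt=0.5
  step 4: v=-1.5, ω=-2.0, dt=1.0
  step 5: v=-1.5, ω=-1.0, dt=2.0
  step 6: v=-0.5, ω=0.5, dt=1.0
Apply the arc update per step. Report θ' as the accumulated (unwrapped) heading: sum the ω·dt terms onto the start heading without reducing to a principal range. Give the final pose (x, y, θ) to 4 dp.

step 1: θ'=-1.9340 (R=-1.0000) → pose (-0.5312, -3.1141, -1.9340)
step 2: θ'=-2.4340 (R=6.0000) → pose (1.1774, -0.6861, -2.4340)
step 3: θ'=-2.4340 (straight) → pose (0.7024, -1.0924, -2.4340)
step 4: θ'=-4.4340 (R=0.7500) → pose (1.9111, -1.4562, -4.4340)
step 5: θ'=-6.4340 (R=1.5000) → pose (0.2434, -3.3514, -6.4340)
step 6: θ'=-5.9340 (R=-1.0000) → pose (-0.2489, -3.4004, -5.9340)

(-0.2489, -3.4004, -5.9340)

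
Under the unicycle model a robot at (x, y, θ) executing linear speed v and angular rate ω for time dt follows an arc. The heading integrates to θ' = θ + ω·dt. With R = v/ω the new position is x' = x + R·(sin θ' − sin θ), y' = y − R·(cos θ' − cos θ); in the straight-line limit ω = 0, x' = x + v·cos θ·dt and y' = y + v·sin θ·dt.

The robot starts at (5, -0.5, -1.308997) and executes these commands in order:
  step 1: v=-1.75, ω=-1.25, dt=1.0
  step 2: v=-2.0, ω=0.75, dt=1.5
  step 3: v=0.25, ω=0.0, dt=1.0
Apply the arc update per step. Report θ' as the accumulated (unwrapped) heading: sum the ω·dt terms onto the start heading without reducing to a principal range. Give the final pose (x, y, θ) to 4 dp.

(6.7907, 3.3742, -1.4340)

step 1: θ'=-2.5590 (R=1.4000) → pose (5.5820, 1.0314, -2.5590)
step 2: θ'=-1.4340 (R=-2.6667) → pose (6.7566, 3.6218, -1.4340)
step 3: θ'=-1.4340 (straight) → pose (6.7907, 3.3742, -1.4340)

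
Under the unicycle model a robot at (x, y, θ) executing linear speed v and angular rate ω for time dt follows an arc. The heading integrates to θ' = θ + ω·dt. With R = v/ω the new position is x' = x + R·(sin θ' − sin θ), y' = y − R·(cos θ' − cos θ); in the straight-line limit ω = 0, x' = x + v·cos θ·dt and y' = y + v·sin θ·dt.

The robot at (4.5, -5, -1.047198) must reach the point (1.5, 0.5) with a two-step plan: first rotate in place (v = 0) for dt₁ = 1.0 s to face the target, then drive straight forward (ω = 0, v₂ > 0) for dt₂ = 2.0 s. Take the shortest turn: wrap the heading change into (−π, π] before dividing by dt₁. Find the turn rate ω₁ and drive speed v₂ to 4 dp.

ω₁ = 3.1173, v₂ = 3.1325

heading to target = atan2(0.5−-5, 1.5−4.5) = 2.0701
Δθ = wrap(2.0701 − -1.0472) = 3.1173; ω₁ = Δθ/dt₁ = 3.1173
distance = √((1.5−4.5)² + (0.5−-5)²) = 6.2650; v₂ = distance/dt₂ = 3.1325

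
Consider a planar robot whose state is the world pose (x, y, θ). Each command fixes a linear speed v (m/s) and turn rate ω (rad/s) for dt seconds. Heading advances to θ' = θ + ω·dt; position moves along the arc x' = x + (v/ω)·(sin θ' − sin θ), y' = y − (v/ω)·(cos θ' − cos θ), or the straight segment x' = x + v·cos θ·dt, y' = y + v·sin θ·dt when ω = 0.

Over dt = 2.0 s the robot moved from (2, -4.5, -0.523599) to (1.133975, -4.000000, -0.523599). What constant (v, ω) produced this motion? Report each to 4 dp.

v = -0.5000, ω = 0.0000

Δθ = -0.523599 − -0.523599 = 0.000000
ω = Δθ/dt = 0.000000/2.0 = 0.0000
ω = 0 → v = (Δx·cos θ + Δy·sin θ)/dt = -0.5000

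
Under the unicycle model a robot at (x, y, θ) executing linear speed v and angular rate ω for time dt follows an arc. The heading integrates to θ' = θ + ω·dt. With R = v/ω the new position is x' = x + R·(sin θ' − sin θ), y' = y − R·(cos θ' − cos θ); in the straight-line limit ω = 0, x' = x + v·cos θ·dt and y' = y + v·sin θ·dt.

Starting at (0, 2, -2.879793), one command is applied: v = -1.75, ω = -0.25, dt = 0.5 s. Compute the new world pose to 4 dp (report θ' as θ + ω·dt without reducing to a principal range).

(0.8571, 2.1731, -3.0048)

θ' = -2.8798 + -0.25·0.5 = -3.0048
R = v/ω = -1.75/-0.25 = 7.0000
x' = 0 + 7.0000·(sin -3.0048 − sin -2.8798) = 0.8571
y' = 2 − 7.0000·(cos -3.0048 − cos -2.8798) = 2.1731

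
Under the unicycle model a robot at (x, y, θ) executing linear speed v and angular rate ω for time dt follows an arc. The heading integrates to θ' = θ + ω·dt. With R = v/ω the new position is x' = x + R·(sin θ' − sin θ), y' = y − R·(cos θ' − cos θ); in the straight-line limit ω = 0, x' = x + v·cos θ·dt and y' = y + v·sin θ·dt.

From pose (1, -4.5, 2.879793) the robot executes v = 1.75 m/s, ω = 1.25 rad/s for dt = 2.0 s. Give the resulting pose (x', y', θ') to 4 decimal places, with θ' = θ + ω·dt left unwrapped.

(-0.4620, -6.7188, 5.3798)

θ' = 2.8798 + 1.25·2.0 = 5.3798
R = v/ω = 1.75/1.25 = 1.4000
x' = 1 + 1.4000·(sin 5.3798 − sin 2.8798) = -0.4620
y' = -4.5 − 1.4000·(cos 5.3798 − cos 2.8798) = -6.7188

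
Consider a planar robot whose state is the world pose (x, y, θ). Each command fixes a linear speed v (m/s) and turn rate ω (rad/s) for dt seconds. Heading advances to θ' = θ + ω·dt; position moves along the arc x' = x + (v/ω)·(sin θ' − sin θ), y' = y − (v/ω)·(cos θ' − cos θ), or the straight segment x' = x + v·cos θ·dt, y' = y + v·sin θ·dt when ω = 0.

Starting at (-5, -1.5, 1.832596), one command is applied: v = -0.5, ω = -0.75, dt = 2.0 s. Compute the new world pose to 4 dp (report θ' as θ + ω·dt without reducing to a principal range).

(-5.4263, -2.3027, 0.3326)

θ' = 1.8326 + -0.75·2.0 = 0.3326
R = v/ω = -0.5/-0.75 = 0.6667
x' = -5 + 0.6667·(sin 0.3326 − sin 1.8326) = -5.4263
y' = -1.5 − 0.6667·(cos 0.3326 − cos 1.8326) = -2.3027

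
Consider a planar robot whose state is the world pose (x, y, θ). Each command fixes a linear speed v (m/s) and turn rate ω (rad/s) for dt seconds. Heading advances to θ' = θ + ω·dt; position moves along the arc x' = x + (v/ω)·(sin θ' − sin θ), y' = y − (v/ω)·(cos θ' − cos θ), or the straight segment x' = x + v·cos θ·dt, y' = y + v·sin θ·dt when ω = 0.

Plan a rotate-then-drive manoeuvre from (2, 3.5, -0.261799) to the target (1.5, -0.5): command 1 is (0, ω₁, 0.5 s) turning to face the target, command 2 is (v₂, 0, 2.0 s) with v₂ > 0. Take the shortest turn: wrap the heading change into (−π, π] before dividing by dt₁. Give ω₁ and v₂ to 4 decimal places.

ω₁ = -2.8667, v₂ = 2.0156

heading to target = atan2(-0.5−3.5, 1.5−2) = -1.6952
Δθ = wrap(-1.6952 − -0.2618) = -1.4334; ω₁ = Δθ/dt₁ = -2.8667
distance = √((1.5−2)² + (-0.5−3.5)²) = 4.0311; v₂ = distance/dt₂ = 2.0156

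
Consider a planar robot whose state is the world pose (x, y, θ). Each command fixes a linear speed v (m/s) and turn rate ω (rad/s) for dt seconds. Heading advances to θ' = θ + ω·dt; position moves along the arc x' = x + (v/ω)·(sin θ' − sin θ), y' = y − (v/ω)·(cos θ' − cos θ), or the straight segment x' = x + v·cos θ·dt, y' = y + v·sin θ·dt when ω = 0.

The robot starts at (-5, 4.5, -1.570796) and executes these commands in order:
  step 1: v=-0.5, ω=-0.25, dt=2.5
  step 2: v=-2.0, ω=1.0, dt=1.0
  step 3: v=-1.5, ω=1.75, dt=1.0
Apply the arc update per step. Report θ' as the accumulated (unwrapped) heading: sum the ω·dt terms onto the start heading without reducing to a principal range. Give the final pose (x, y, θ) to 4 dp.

(-5.6315, 7.9878, 0.5542)

step 1: θ'=-2.1958 (R=2.0000) → pose (-4.6219, 5.6702, -2.1958)
step 2: θ'=-1.1958 (R=-2.0000) → pose (-4.3828, 7.5729, -1.1958)
step 3: θ'=0.5542 (R=-0.8571) → pose (-5.6315, 7.9878, 0.5542)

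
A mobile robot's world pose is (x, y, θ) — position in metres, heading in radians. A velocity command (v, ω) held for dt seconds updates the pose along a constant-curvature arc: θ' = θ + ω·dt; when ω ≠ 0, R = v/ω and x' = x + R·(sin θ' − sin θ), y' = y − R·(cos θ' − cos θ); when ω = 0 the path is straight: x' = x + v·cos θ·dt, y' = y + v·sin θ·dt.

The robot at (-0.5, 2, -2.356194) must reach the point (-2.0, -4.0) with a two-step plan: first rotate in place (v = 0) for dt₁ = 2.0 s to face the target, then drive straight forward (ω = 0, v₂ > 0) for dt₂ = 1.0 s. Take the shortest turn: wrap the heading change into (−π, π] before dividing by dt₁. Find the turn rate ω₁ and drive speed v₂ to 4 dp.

ω₁ = 0.2702, v₂ = 6.1847

heading to target = atan2(-4−2, -2−-0.5) = -1.8158
Δθ = wrap(-1.8158 − -2.3562) = 0.5404; ω₁ = Δθ/dt₁ = 0.2702
distance = √((-2−-0.5)² + (-4−2)²) = 6.1847; v₂ = distance/dt₂ = 6.1847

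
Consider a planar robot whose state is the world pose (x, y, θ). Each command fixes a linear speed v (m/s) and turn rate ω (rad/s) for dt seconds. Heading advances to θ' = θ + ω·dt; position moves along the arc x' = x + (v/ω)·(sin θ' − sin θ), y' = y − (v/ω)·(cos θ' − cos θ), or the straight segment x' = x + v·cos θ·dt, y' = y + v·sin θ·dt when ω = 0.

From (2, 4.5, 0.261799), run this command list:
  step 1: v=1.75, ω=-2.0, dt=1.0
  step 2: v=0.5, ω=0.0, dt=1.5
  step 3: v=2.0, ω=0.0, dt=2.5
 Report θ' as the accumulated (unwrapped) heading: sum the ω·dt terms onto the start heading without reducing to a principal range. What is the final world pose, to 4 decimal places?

step 1: θ'=-1.7382 (R=-0.8750) → pose (3.0892, 3.5090, -1.7382)
step 2: θ'=-1.7382 (straight) → pose (2.9643, 2.7695, -1.7382)
step 3: θ'=-1.7382 (straight) → pose (2.1311, -2.1606, -1.7382)

(2.1311, -2.1606, -1.7382)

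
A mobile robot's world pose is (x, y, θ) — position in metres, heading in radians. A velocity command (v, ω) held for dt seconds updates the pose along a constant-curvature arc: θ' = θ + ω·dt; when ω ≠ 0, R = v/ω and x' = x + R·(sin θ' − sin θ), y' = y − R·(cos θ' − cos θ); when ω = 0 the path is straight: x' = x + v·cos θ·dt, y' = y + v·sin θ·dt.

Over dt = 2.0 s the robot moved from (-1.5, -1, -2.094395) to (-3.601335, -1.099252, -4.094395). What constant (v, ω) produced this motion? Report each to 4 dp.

v = 1.2500, ω = -1.0000

Δθ = -4.094395 − -2.094395 = -2.000000
ω = Δθ/dt = -2.000000/2.0 = -1.0000
R = Δx/(sin θ' − sin θ) = -1.2500
v = R·ω = -1.2500·-1.0000 = 1.2500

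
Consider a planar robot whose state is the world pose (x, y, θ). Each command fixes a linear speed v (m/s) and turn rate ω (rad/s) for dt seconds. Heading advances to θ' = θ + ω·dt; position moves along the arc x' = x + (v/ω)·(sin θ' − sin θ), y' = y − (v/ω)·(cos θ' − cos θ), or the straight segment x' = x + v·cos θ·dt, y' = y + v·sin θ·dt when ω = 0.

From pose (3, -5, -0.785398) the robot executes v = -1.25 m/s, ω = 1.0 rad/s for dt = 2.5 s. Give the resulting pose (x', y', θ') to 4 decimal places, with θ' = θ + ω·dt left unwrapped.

(0.8790, -6.0630, 1.7146)

θ' = -0.7854 + 1.0·2.5 = 1.7146
R = v/ω = -1.25/1.0 = -1.2500
x' = 3 + -1.2500·(sin 1.7146 − sin -0.7854) = 0.8790
y' = -5 − -1.2500·(cos 1.7146 − cos -0.7854) = -6.0630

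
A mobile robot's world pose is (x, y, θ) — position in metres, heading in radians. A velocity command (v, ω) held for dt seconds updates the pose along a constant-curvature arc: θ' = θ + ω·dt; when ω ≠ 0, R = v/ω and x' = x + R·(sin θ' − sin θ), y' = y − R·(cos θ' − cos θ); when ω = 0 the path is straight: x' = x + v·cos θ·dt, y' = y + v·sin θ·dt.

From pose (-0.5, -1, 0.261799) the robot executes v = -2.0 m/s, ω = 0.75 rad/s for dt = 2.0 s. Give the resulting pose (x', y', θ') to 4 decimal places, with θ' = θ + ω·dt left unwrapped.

θ' = 0.2618 + 0.75·2.0 = 1.7618
R = v/ω = -2.0/0.75 = -2.6667
x' = -0.5 + -2.6667·(sin 1.7618 − sin 0.2618) = -2.4280
y' = -1 − -2.6667·(cos 1.7618 − cos 0.2618) = -4.0821

(-2.4280, -4.0821, 1.7618)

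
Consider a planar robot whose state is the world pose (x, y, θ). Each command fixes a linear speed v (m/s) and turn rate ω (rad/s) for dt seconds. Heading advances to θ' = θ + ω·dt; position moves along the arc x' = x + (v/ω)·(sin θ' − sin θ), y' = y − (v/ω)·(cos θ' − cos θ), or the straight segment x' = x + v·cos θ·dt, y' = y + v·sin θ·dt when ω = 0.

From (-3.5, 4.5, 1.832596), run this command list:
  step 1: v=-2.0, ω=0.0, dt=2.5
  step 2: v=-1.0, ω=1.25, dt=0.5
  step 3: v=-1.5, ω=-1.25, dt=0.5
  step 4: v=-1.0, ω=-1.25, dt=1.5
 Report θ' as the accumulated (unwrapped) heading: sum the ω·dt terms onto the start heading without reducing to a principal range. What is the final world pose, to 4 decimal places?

step 1: θ'=1.8326 (straight) → pose (-2.2059, -0.3296, 1.8326)
step 2: θ'=2.4576 (R=-0.8000) → pose (-1.9387, -0.7426, 2.4576)
step 3: θ'=1.8326 (R=1.2000) → pose (-1.5378, -1.3621, 1.8326)
step 4: θ'=-0.0424 (R=0.8000) → pose (-2.3445, -2.3684, -0.0424)

(-2.3445, -2.3684, -0.0424)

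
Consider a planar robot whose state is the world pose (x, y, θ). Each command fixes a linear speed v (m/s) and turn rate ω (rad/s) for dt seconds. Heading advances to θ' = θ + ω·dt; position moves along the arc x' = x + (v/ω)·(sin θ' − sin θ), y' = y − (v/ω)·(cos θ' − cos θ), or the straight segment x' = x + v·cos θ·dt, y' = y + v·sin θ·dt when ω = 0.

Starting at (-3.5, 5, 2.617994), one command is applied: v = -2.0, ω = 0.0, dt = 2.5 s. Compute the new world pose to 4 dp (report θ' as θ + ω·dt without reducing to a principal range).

θ' = 2.6180 + 0.0·2.5 = 2.6180
ω = 0 → straight: x' = -3.5 + -2.0·cos(2.6180)·2.5 = 0.8301
y' = 5 + -2.0·sin(2.6180)·2.5 = 2.5000

(0.8301, 2.5000, 2.6180)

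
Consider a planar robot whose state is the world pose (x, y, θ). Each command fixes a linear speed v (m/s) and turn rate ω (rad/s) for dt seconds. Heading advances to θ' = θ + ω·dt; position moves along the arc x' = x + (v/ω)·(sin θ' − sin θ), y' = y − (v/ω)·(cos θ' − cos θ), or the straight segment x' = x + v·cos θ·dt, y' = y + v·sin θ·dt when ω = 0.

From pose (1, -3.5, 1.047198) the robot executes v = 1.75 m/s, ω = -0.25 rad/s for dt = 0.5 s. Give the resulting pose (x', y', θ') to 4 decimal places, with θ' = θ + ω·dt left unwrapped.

θ' = 1.0472 + -0.25·0.5 = 0.9222
R = v/ω = 1.75/-0.25 = -7.0000
x' = 1 + -7.0000·(sin 0.9222 − sin 1.0472) = 1.4837
y' = -3.5 − -7.0000·(cos 0.9222 − cos 1.0472) = -2.7715

(1.4837, -2.7715, 0.9222)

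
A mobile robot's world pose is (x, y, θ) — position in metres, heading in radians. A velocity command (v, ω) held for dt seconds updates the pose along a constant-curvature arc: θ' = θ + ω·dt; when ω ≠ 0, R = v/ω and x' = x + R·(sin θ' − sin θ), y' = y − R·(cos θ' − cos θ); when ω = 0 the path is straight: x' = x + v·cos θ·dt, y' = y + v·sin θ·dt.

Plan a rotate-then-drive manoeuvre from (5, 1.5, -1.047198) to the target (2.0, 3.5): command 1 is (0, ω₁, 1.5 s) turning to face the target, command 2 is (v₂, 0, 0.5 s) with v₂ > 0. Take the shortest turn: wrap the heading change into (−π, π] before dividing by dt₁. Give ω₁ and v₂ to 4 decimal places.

ω₁ = -1.7883, v₂ = 7.2111

heading to target = atan2(3.5−1.5, 2−5) = 2.5536
Δθ = wrap(2.5536 − -1.0472) = -2.6824; ω₁ = Δθ/dt₁ = -1.7883
distance = √((2−5)² + (3.5−1.5)²) = 3.6056; v₂ = distance/dt₂ = 7.2111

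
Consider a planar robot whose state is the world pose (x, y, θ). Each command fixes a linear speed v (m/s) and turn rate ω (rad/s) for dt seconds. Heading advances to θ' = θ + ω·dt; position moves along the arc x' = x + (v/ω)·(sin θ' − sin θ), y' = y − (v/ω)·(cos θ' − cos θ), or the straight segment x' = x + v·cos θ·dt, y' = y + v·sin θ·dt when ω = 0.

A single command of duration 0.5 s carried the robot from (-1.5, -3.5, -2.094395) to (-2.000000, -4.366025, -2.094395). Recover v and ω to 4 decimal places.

v = 2.0000, ω = 0.0000

Δθ = -2.094395 − -2.094395 = 0.000000
ω = Δθ/dt = 0.000000/0.5 = 0.0000
ω = 0 → v = (Δx·cos θ + Δy·sin θ)/dt = 2.0000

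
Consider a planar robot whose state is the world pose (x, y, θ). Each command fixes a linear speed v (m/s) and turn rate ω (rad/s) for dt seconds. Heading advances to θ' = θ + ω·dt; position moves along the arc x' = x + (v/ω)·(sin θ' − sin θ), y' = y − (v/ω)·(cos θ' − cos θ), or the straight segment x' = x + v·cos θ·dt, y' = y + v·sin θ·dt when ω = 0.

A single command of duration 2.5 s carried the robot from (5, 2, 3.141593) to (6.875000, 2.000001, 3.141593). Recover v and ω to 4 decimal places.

v = -0.7500, ω = 0.0000

Δθ = 3.141593 − 3.141593 = 0.000000
ω = Δθ/dt = 0.000000/2.5 = 0.0000
ω = 0 → v = (Δx·cos θ + Δy·sin θ)/dt = -0.7500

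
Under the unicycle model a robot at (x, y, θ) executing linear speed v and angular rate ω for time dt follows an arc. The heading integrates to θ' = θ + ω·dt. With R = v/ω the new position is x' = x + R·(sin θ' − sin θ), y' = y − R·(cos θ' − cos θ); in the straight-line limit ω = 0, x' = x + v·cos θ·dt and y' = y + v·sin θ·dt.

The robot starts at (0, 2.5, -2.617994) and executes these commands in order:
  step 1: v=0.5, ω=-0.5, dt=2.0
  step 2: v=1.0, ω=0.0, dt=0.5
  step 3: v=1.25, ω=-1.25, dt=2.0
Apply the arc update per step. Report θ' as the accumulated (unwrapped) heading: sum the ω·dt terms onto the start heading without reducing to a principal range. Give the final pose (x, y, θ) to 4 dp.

(-1.1088, 4.5817, -6.1180)

step 1: θ'=-3.6180 (R=-1.0000) → pose (-0.9586, 2.4774, -3.6180)
step 2: θ'=-3.6180 (straight) → pose (-1.4029, 2.7067, -3.6180)
step 3: θ'=-6.1180 (R=-1.0000) → pose (-1.1088, 4.5817, -6.1180)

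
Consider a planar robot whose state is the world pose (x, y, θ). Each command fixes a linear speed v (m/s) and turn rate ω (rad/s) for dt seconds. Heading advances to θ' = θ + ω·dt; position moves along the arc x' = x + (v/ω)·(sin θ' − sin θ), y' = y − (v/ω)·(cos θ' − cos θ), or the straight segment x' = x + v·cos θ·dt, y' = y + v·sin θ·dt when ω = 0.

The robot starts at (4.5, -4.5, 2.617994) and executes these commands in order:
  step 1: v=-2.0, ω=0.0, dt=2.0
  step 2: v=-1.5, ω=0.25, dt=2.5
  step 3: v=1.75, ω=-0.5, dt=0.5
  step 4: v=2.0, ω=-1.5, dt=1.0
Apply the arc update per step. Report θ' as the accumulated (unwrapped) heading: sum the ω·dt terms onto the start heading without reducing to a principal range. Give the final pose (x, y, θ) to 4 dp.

step 1: θ'=2.6180 (straight) → pose (7.9641, -6.5000, 2.6180)
step 2: θ'=3.2430 (R=-6.0000) → pose (11.5715, -7.2730, 3.2430)
step 3: θ'=2.9930 (R=-3.5000) → pose (10.6990, -7.2524, 2.9930)
step 4: θ'=1.4930 (R=-1.3333) → pose (9.5671, -5.8302, 1.4930)

(9.5671, -5.8302, 1.4930)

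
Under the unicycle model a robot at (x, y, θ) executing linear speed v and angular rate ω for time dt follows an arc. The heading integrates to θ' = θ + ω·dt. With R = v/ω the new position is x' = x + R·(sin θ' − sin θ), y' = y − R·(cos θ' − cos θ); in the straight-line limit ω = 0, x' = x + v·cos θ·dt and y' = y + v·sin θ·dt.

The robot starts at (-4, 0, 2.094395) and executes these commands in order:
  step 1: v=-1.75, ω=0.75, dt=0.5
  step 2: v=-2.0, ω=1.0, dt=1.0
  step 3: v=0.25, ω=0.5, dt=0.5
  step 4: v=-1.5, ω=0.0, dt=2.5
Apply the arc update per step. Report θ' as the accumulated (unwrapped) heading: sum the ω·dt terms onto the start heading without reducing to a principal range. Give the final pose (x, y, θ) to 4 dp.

step 1: θ'=2.4694 (R=-2.3333) → pose (-3.4323, -0.6591, 2.4694)
step 2: θ'=3.4694 (R=-2.0000) → pose (-1.5429, -0.9877, 3.4694)
step 3: θ'=3.7194 (R=0.5000) → pose (-1.6550, -1.0422, 3.7194)
step 4: θ'=3.7194 (straight) → pose (1.4862, 1.0060, 3.7194)

(1.4862, 1.0060, 3.7194)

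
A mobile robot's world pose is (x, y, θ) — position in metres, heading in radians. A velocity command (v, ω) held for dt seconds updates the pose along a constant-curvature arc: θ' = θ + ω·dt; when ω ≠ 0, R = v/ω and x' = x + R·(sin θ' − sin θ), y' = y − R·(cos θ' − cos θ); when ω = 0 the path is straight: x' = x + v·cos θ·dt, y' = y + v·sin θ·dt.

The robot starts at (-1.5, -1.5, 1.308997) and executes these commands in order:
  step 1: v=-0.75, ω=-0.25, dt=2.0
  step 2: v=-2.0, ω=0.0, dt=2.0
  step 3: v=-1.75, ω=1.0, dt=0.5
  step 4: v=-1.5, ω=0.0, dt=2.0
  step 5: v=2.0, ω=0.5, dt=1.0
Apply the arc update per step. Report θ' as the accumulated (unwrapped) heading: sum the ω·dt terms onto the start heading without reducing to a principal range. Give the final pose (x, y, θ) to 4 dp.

(-6.1651, -7.3622, 1.8090)

step 1: θ'=0.8090 (R=3.0000) → pose (-2.2270, -2.7942, 0.8090)
step 2: θ'=0.8090 (straight) → pose (-4.9879, -5.6886, 0.8090)
step 3: θ'=1.3090 (R=-1.7500) → pose (-5.4120, -6.4436, 1.3090)
step 4: θ'=1.3090 (straight) → pose (-6.1884, -9.3413, 1.3090)
step 5: θ'=1.8090 (R=4.0000) → pose (-6.1651, -7.3622, 1.8090)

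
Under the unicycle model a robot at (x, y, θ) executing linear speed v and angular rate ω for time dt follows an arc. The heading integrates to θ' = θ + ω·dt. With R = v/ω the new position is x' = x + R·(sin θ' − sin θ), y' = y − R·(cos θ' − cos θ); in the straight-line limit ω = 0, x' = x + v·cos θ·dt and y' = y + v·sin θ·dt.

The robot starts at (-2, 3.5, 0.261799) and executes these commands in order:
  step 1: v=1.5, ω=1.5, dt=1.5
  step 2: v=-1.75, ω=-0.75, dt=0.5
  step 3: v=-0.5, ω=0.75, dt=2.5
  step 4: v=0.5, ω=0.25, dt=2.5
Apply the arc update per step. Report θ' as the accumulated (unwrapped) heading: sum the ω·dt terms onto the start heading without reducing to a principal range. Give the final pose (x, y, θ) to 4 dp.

(-0.4677, 3.4291, 4.6368)

step 1: θ'=2.5118 (R=1.0000) → pose (-1.6698, 5.2741, 2.5118)
step 2: θ'=2.1368 (R=2.3333) → pose (-1.0747, 4.6397, 2.1368)
step 3: θ'=4.0118 (R=-0.6667) → pose (-0.0023, 4.5674, 4.0118)
step 4: θ'=4.6368 (R=2.0000) → pose (-0.4677, 3.4291, 4.6368)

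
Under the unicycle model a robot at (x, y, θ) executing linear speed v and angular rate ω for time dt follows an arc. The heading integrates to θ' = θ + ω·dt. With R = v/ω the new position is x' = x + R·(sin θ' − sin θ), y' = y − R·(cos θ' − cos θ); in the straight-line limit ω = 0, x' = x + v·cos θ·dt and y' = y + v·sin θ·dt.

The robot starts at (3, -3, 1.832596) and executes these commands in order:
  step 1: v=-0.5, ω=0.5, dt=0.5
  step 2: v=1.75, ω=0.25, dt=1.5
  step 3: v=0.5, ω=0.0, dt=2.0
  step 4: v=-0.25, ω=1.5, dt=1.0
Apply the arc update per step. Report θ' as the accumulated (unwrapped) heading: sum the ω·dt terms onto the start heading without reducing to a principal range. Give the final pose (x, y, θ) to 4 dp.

(0.8659, -0.5869, 3.9576)

step 1: θ'=2.0826 (R=-1.0000) → pose (3.0941, -3.2309, 2.0826)
step 2: θ'=2.4576 (R=7.0000) → pose (1.4143, -1.2338, 2.4576)
step 3: θ'=2.4576 (straight) → pose (0.6392, -0.6019, 2.4576)
step 4: θ'=3.9576 (R=-0.1667) → pose (0.8659, -0.5869, 3.9576)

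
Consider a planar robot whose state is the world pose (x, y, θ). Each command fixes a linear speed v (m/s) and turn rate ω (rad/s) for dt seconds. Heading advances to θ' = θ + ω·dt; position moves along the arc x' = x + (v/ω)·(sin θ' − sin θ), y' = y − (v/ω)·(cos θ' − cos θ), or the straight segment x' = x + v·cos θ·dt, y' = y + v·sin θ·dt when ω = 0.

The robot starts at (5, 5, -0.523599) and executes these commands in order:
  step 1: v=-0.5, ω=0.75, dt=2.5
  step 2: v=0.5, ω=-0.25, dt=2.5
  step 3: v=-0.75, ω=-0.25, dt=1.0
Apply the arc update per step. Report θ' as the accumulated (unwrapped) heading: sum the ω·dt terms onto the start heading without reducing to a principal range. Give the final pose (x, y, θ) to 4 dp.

step 1: θ'=1.3514 (R=-0.6667) → pose (4.0160, 4.5677, 1.3514)
step 2: θ'=0.7264 (R=-2.0000) → pose (4.6397, 5.6276, 0.7264)
step 3: θ'=0.4764 (R=3.0000) → pose (4.0229, 5.2044, 0.4764)

(4.0229, 5.2044, 0.4764)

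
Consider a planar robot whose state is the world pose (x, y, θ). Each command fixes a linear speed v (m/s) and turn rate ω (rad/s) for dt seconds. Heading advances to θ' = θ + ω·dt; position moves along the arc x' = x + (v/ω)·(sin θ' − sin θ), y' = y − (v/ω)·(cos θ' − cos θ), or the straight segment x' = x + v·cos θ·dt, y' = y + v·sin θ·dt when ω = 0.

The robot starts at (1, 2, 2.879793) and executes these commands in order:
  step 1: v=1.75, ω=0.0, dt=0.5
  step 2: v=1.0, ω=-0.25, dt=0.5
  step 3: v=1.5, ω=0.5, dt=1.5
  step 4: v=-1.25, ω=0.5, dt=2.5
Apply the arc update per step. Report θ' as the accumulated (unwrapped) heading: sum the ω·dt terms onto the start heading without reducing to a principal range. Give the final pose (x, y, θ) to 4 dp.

(-0.9067, 4.8545, 4.7548)

step 1: θ'=2.8798 (straight) → pose (0.1548, 2.2265, 2.8798)
step 2: θ'=2.7548 (R=-4.0000) → pose (-0.3188, 2.3857, 2.7548)
step 3: θ'=3.5048 (R=3.0000) → pose (-2.5163, 2.4116, 3.5048)
step 4: θ'=4.7548 (R=-2.5000) → pose (-0.9067, 4.8545, 4.7548)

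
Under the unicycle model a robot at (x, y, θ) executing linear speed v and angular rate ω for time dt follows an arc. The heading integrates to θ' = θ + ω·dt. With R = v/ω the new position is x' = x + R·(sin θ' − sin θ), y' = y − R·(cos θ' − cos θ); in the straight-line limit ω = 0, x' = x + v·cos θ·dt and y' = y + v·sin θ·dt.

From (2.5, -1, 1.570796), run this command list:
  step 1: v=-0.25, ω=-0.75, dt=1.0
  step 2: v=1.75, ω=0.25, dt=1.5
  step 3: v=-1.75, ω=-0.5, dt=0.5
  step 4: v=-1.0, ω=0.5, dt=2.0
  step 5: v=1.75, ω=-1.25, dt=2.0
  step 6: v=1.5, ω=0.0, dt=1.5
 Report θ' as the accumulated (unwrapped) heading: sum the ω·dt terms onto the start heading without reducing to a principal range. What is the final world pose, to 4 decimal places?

step 1: θ'=0.8208 (R=0.3333) → pose (2.4106, -1.2272, 0.8208)
step 2: θ'=1.1958 (R=7.0000) → pose (3.8023, 0.9804, 1.1958)
step 3: θ'=0.9458 (R=3.5000) → pose (3.3839, 0.2145, 0.9458)
step 4: θ'=1.9458 (R=-2.0000) → pose (3.1448, -1.6883, 1.9458)
step 5: θ'=-0.5542 (R=-1.4000) → pose (5.1843, 0.0150, -0.5542)
step 6: θ'=-0.5542 (straight) → pose (7.0975, -1.1691, -0.5542)

(7.0975, -1.1691, -0.5542)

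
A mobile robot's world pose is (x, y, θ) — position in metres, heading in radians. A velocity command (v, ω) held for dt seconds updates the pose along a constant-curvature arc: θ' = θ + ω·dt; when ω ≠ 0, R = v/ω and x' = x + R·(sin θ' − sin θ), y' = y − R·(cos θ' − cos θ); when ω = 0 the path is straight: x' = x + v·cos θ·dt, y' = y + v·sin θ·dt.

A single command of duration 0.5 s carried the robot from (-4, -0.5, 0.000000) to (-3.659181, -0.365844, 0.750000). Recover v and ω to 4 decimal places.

v = 0.7500, ω = 1.5000

Δθ = 0.750000 − 0.000000 = 0.750000
ω = Δθ/dt = 0.750000/0.5 = 1.5000
R = Δx/(sin θ' − sin θ) = 0.5000
v = R·ω = 0.5000·1.5000 = 0.7500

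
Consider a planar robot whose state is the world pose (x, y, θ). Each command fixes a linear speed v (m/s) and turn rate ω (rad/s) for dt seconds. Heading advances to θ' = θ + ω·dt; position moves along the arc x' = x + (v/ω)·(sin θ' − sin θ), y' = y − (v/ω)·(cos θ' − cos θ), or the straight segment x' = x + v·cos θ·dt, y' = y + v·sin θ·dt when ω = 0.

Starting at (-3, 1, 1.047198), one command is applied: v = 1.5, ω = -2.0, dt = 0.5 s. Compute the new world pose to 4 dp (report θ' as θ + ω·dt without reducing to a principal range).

(-2.3859, 1.3742, 0.0472)

θ' = 1.0472 + -2.0·0.5 = 0.0472
R = v/ω = 1.5/-2.0 = -0.7500
x' = -3 + -0.7500·(sin 0.0472 − sin 1.0472) = -2.3859
y' = 1 − -0.7500·(cos 0.0472 − cos 1.0472) = 1.3742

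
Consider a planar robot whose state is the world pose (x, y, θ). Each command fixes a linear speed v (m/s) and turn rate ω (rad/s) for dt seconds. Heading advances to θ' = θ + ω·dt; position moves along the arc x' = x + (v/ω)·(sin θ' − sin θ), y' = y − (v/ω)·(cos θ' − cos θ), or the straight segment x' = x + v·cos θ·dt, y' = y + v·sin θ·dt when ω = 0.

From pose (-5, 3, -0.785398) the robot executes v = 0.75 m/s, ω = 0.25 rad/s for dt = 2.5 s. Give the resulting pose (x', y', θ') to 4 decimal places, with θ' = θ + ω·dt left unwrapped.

(-3.3578, 2.1598, -0.1604)

θ' = -0.7854 + 0.25·2.5 = -0.1604
R = v/ω = 0.75/0.25 = 3.0000
x' = -5 + 3.0000·(sin -0.1604 − sin -0.7854) = -3.3578
y' = 3 − 3.0000·(cos -0.1604 − cos -0.7854) = 2.1598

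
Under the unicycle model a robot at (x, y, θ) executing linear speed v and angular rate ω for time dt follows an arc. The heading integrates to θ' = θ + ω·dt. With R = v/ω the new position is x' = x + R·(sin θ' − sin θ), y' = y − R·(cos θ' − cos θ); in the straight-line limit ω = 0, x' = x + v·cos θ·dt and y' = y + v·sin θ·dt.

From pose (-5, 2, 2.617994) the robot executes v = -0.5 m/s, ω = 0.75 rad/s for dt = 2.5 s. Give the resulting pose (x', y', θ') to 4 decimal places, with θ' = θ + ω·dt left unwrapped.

θ' = 2.6180 + 0.75·2.5 = 4.4930
R = v/ω = -0.5/0.75 = -0.6667
x' = -5 + -0.6667·(sin 4.4930 − sin 2.6180) = -4.0160
y' = 2 − -0.6667·(cos 4.4930 − cos 2.6180) = 2.4323

(-4.0160, 2.4323, 4.4930)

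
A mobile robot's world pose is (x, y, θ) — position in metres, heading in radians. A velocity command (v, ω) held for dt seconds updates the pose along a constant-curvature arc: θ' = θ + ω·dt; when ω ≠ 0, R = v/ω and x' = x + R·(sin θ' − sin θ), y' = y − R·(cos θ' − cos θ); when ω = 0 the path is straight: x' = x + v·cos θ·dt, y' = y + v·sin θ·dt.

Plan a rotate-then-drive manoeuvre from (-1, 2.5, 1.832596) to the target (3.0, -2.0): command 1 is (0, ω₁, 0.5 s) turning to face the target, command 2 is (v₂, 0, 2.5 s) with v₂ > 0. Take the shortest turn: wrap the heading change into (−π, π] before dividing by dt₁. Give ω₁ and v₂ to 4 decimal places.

heading to target = atan2(-2−2.5, 3−-1) = -0.8442
Δθ = wrap(-0.8442 − 1.8326) = -2.6767; ω₁ = Δθ/dt₁ = -5.3535
distance = √((3−-1)² + (-2−2.5)²) = 6.0208; v₂ = distance/dt₂ = 2.4083

ω₁ = -5.3535, v₂ = 2.4083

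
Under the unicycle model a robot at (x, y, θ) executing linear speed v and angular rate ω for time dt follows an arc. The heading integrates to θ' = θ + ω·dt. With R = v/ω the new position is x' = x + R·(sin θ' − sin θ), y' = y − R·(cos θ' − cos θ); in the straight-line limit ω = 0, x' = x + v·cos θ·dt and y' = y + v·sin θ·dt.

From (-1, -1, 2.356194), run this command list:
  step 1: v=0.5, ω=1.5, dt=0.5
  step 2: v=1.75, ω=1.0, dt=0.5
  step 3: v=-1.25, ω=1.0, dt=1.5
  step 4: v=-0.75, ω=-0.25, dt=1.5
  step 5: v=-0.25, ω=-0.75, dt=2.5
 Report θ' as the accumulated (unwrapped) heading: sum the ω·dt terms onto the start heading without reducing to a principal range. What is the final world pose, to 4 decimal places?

step 1: θ'=3.1062 (R=0.3333) → pose (-1.2239, -0.9026, 3.1062)
step 2: θ'=3.6062 (R=1.7500) → pose (-2.0700, -1.0870, 3.6062)
step 3: θ'=5.1062 (R=-1.2500) → pose (-1.4757, 0.5102, 5.1062)
step 4: θ'=4.7312 (R=3.0000) → pose (-1.7048, 1.6049, 4.7312)
step 5: θ'=2.8562 (R=0.3333) → pose (-1.2777, 1.9310, 2.8562)

(-1.2777, 1.9310, 2.8562)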